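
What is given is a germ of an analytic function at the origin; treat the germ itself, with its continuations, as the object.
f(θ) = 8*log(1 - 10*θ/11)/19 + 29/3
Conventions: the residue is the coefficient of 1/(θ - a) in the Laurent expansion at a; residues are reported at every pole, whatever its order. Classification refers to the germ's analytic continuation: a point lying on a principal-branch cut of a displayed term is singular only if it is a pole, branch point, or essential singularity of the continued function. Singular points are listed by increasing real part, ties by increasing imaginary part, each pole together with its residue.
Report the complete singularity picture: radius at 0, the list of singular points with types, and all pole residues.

Radius of convergence at 0: 11/10.
At 11/10: a logarithmic branch point.

Branch term (8/19)*log(1 - θ/(11/10)): its argument vanishes at θ = 11/10, a logarithmic branch point, modulus 11/10.
The radius of convergence is the smallest modulus among the singular points: 11/10.


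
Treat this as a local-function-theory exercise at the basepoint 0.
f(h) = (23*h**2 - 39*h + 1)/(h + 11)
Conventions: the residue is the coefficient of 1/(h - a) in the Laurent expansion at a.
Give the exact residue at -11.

At the order-1 pole -11 set g(h) = (h - (-11))*f(h) = 23*h**2 - 39*h + 1.
Simple pole: residue = g(a) at a = -11, which is 3213.

The residue is 3213.


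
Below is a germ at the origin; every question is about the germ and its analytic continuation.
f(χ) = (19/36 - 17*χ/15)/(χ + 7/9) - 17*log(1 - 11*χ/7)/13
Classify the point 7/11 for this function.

The point is a logarithmic branch point.

The term (-17/13)*log(1 - χ/(7/11)) has argument 1 - 7/11/(7/11) = 0 at 7/11: a logarithmic (infinitely-sheeted) branch point; the remaining terms are analytic or single-valued there.


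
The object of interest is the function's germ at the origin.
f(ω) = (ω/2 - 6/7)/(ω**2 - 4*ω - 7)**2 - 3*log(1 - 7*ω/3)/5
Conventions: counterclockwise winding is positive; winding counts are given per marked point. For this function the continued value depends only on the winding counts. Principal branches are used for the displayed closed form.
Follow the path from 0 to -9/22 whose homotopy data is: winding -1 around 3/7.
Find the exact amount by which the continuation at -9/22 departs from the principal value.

Continued minus principal equals (6/5)*pi*i.

The rational part is single-valued and drops out of the difference; each branch term changes only by its own monodromy.
(-3/5)*log(1 - ω/(3/7)): each positive loop around 3/7 adds 2*pi*i to the log, so winding -1 contributes (-3/5)*(-1)*2*pi*i = (6/5)*pi*i.
Summing the contributions at ω = -9/22 gives (6/5)*pi*i.


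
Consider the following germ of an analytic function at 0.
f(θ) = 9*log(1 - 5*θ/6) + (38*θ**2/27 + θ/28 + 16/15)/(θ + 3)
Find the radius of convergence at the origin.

The radius of convergence is 6/5.

Denominator factor (θ + 3): pole of order 1 at -3, modulus 3.
Branch term (9)*log(1 - θ/(6/5)): its argument vanishes at θ = 6/5, a logarithmic branch point, modulus 6/5.
The radius of convergence is the smallest modulus among the singular points: 6/5.


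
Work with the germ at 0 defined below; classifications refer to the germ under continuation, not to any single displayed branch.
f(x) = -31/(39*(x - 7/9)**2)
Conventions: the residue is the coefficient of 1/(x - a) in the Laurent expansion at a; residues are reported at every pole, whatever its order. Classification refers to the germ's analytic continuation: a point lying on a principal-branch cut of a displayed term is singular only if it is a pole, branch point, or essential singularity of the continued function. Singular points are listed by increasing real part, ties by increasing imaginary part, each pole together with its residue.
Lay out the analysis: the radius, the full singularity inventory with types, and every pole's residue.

Radius of convergence at 0: 7/9.
At 7/9: a pole of order 2; residue 0.

Denominator factor (x - 7/9)^2: pole of order 2 at 7/9, modulus 7/9.
The radius of convergence is the smallest modulus among the singular points: 7/9.
At the order-2 pole 7/9 set g(x) = (x - (7/9))^2*f(x) = -31/39.
Order-2 pole: residue = g'(a); g'(7/9) = 0, so the residue is 0.


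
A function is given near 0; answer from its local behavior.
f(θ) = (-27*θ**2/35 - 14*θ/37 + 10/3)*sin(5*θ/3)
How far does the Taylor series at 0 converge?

The radius of convergence is infinite.

The factor sin(5*θ/3) is entire and contributes no finite singular point.
The polynomial part has no poles.
No finite singular points: the Taylor series at 0 converges everywhere.


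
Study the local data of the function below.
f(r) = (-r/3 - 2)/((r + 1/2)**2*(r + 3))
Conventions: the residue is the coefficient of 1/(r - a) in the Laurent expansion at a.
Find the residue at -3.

The residue is -4/25.

At the order-1 pole -3 set g(r) = (r - (-3))*f(r) = (-r/3 - 2)/(r + 1/2)**2.
Simple pole: residue = g(a) at a = -3, which is -4/25.


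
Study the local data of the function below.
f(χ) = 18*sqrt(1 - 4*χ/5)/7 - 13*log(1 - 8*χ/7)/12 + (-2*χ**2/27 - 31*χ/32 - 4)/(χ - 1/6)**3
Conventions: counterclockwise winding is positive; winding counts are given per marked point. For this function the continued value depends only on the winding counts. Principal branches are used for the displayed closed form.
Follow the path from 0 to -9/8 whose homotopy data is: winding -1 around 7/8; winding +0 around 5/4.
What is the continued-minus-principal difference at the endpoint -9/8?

The rational part is single-valued and drops out of the difference; each branch term changes only by its own monodromy.
(-13/12)*log(1 - χ/(7/8)): each positive loop around 7/8 adds 2*pi*i to the log, so winding -1 contributes (-13/12)*(-1)*2*pi*i = (13/6)*pi*i.
(18/7)*sqrt(1 - χ/(5/4)): winding +0 is even, the square root returns to the same sheet, contribution 0.
Summing the contributions at χ = -9/8 gives (13/6)*pi*i.

Continued minus principal equals (13/6)*pi*i.


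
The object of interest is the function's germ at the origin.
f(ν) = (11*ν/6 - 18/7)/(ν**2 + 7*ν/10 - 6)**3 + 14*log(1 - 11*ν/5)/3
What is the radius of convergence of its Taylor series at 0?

The radius of convergence is 5/11.

Denominator factor (ν**2 + 7*ν/10 - 6)^3: discriminant 2449/100, real irrational roots -7/20 + (1/20)*sqrt(2449) and -7/20 - (1/20)*sqrt(2449); poles of order 3, moduli -7/20 + (1/20)*sqrt(2449) and 7/20 + (1/20)*sqrt(2449).
Branch term (14/3)*log(1 - ν/(5/11)): its argument vanishes at ν = 5/11, a logarithmic branch point, modulus 5/11.
The radius of convergence is the smallest modulus among the singular points: 5/11.


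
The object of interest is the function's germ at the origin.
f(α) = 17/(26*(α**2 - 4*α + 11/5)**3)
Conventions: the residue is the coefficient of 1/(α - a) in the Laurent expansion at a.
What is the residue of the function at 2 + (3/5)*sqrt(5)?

The factor α**2 - 4*α + 11/5 splits as (α - a)(α - a') with a = 2 + (3/5)*sqrt(5), a' = 2 - (3/5)*sqrt(5). At the order-3 pole a set g(α) = (α - a)^3*f(α) = [17/26] / (α - a')^3.
Order-3 pole: residue = g''(a)/2; g''(2 + (3/5)*sqrt(5)) = (425/16848)*sqrt(5), so the residue is (425/33696)*sqrt(5).

The residue is (425/33696)*sqrt(5).


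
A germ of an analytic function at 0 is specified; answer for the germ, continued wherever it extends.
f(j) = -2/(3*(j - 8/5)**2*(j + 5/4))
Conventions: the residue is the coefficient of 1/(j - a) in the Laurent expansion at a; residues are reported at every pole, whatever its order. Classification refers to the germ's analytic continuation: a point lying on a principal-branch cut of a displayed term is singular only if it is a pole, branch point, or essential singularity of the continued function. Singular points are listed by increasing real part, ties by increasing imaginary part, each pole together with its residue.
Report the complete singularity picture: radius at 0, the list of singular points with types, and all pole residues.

Denominator factor (j + 5/4): pole of order 1 at -5/4, modulus 5/4.
Denominator factor (j - 8/5)^2: pole of order 2 at 8/5, modulus 8/5.
The radius of convergence is the smallest modulus among the singular points: 5/4.
At the order-1 pole -5/4 set g(j) = (j - (-5/4))*f(j) = -2/(3*(j - 8/5)**2).
Simple pole: residue = g(a) at a = -5/4, which is -800/9747.
At the order-2 pole 8/5 set g(j) = (j - (8/5))^2*f(j) = -2/(3*(j + 5/4)).
Order-2 pole: residue = g'(a); g'(8/5) = 800/9747, so the residue is 800/9747.
List the singular points by increasing real part (a conjugate pair: the negative imaginary part first).

Radius of convergence at 0: 5/4.
At -5/4: a pole of order 1; residue -800/9747.
At 8/5: a pole of order 2; residue 800/9747.


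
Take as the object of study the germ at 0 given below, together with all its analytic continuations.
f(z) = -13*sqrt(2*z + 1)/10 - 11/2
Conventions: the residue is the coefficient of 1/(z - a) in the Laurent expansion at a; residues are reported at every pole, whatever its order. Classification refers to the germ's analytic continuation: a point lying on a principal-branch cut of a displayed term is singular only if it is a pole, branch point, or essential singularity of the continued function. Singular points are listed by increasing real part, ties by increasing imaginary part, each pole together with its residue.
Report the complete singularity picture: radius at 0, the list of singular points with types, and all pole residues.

Radius of convergence at 0: 1/2.
At -1/2: an algebraic (square-root) branch point.

Branch term (-13/10)*sqrt(1 - z/(-1/2)): its argument vanishes at z = -1/2, a square-root branch point, modulus 1/2.
The radius of convergence is the smallest modulus among the singular points: 1/2.


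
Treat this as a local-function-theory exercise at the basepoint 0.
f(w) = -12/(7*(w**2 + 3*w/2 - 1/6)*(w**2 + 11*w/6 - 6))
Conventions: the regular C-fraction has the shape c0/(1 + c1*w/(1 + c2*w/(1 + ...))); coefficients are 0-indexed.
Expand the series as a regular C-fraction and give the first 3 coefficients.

The regular C-fraction coefficients are [-12/7, -335/36, -123/335].

Taylor coefficients (expand at 0): a_0 = -12/7, a_1 = -335/21, a_2 = -116653/756.
c0 = a_0 = -12/7. Peel one level at a time: if S = 1 + c*w/S' with S'(0) = 1, then c is the w-coefficient of S and S' = c*w/(S - 1).
S_1 = c0/f = 1 + (-335/36)*w + (-41/12)*w^2 + ...; c1 = -335/36.
S_2 = c1*w/(S_1 - 1) = 1 + (-123/335)*w + ...; c2 = -123/335.


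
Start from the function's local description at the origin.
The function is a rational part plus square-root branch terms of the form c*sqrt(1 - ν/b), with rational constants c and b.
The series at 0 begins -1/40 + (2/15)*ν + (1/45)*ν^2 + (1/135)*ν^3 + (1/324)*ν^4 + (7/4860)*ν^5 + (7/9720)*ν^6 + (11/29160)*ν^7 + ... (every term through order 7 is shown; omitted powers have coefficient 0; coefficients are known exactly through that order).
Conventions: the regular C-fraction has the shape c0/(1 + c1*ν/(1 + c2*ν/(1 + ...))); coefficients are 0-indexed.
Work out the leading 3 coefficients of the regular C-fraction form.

The regular C-fraction coefficients are [-1/40, 16/3, -11/2].

Taylor coefficients (read off): a_0 = -1/40, a_1 = 2/15, a_2 = 1/45.
c0 = a_0 = -1/40. Peel one level at a time: if S = 1 + c*ν/S' with S'(0) = 1, then c is the ν-coefficient of S and S' = c*ν/(S - 1).
S_1 = c0/f = 1 + (16/3)*ν + (88/3)*ν^2 + ...; c1 = 16/3.
S_2 = c1*ν/(S_1 - 1) = 1 + (-11/2)*ν + ...; c2 = -11/2.


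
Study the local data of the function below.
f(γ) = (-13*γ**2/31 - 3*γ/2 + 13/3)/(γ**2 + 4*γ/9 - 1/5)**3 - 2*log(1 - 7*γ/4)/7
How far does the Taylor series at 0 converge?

The radius of convergence is -2/9 + (1/45)*sqrt(505).

Denominator factor (γ**2 + 4*γ/9 - 1/5)^3: discriminant 404/405, real irrational roots -2/9 + (1/45)*sqrt(505) and -2/9 - (1/45)*sqrt(505); poles of order 3, moduli -2/9 + (1/45)*sqrt(505) and 2/9 + (1/45)*sqrt(505).
Branch term (-2/7)*log(1 - γ/(4/7)): its argument vanishes at γ = 4/7, a logarithmic branch point, modulus 4/7.
The radius of convergence is the smallest modulus among the singular points: -2/9 + (1/45)*sqrt(505).


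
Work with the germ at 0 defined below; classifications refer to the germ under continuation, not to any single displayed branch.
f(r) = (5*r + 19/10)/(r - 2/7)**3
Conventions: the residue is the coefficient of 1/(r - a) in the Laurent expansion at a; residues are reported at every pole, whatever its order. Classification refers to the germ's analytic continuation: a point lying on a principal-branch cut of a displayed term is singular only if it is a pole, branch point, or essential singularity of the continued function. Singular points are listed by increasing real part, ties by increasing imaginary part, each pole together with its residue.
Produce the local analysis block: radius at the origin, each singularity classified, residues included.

Denominator factor (r - 2/7)^3: pole of order 3 at 2/7, modulus 2/7.
The radius of convergence is the smallest modulus among the singular points: 2/7.
At the order-3 pole 2/7 set g(r) = (r - (2/7))^3*f(r) = 5*r + 19/10.
Order-3 pole: residue = g''(a)/2; g''(2/7) = 0, so the residue is 0.

Radius of convergence at 0: 2/7.
At 2/7: a pole of order 3; residue 0.


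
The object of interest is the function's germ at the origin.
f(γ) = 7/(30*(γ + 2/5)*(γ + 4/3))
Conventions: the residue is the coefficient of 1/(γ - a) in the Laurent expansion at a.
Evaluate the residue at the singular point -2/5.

At the order-1 pole -2/5 set g(γ) = (γ - (-2/5))*f(γ) = 7/(30*(γ + 4/3)).
Simple pole: residue = g(a) at a = -2/5, which is 1/4.

The residue is 1/4.


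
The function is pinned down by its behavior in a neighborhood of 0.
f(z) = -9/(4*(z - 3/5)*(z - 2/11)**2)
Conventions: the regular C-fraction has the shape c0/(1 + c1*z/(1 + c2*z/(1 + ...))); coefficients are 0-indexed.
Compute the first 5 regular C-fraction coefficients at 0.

The regular C-fraction coefficients are [1815/16, -38/3, 583/152, -22539/8056, 41800/108597].

Taylor coefficients (expand at 0): a_0 = 1815/16, a_1 = 11495/8, a_2 = 2436335/192, a_3 = 55665445/576, a_4 = 4700719925/6912.
c0 = a_0 = 1815/16. Peel one level at a time: if S = 1 + c*z/S' with S'(0) = 1, then c is the z-coefficient of S and S' = c*z/(S - 1).
S_1 = c0/f = 1 + (-38/3)*z + (583/12)*z^2 + ...; c1 = -38/3.
S_2 = c1*z/(S_1 - 1) = 1 + (583/152)*z + (247929/23104)*z^2 + ...; c2 = 583/152.
S_3 = c2*z/(S_2 - 1) = 1 + (-22539/8056)*z + (3025/2809)*z^2 + ...; c3 = -22539/8056.
S_4 = c3*z/(S_3 - 1) = 1 + (41800/108597)*z + ...; c4 = 41800/108597.


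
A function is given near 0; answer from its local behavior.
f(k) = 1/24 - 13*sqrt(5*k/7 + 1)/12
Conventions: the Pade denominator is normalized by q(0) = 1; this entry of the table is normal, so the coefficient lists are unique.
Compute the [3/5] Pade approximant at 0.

The Pade approximant has numerator coefficients [-25/24, -58238435/37602432, -41980175/58492672, -494217125/4913384448]; denominator coefficients [1, 1747595/1566768, 7480225/21934752, 12400625/614173056, -446875/614173056, 9465625/240755837952].

Taylor coefficients needed (expand at 0): a_0 = -25/24, a_1 = -65/168, a_2 = 325/4704, a_3 = -1625/65856, a_4 = 40625/3687936, a_5 = -40625/7375872, a_6 = 203125/68841472, a_7 = -11171875/6746464256, a_8 = 726171875/755603996672.
Write the denominator as Q(k) = 1 + q1*k + q2*k^2 + q3*k^3 + q4*k^4 + q5*k^5. Requiring Q*f - P = O(k^9) with deg P <= 3 kills the coefficients of k^4..k^8 in Q*f:
  k^4: a_4 + q1*a_3 + q2*a_2 + q3*a_1 + q4*a_0 = 0, i.e. 40625/3687936 + (-1625/65856)*q1 + (325/4704)*q2 + (-65/168)*q3 + (-25/24)*q4 = 0.
  k^5: a_5 + q1*a_4 + q2*a_3 + q3*a_2 + q4*a_1 + q5*a_0 = 0, i.e. -40625/7375872 + (40625/3687936)*q1 + (-1625/65856)*q2 + (325/4704)*q3 + (-65/168)*q4 + (-25/24)*q5 = 0.
  k^6: a_6 + q1*a_5 + q2*a_4 + q3*a_3 + q4*a_2 + q5*a_1 = 0, i.e. 203125/68841472 + (-40625/7375872)*q1 + (40625/3687936)*q2 + (-1625/65856)*q3 + (325/4704)*q4 + (-65/168)*q5 = 0.
  k^7: a_7 + q1*a_6 + q2*a_5 + q3*a_4 + q4*a_3 + q5*a_2 = 0, i.e. -11171875/6746464256 + (203125/68841472)*q1 + (-40625/7375872)*q2 + (40625/3687936)*q3 + (-1625/65856)*q4 + (325/4704)*q5 = 0.
  k^8: a_8 + q1*a_7 + q2*a_6 + q3*a_5 + q4*a_4 + q5*a_3 = 0, i.e. 726171875/755603996672 + (-11171875/6746464256)*q1 + (203125/68841472)*q2 + (-40625/7375872)*q3 + (40625/3687936)*q4 + (-1625/65856)*q5 = 0.
Solving this linear system: q1 = 1747595/1566768, q2 = 7480225/21934752, q3 = 12400625/614173056, q4 = -446875/614173056, q5 = 9465625/240755837952.
The numerator is Q*f truncated at degree 3: P0 = a_0 = -25/24; P1 = a_1 + q1*a_0 = -58238435/37602432; P2 = a_2 + q1*a_1 + q2*a_0 = -41980175/58492672; P3 = a_3 + q1*a_2 + q2*a_1 + q3*a_0 = -494217125/4913384448.


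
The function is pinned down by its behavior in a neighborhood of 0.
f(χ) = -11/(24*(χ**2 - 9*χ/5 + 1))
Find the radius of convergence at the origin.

Denominator factor (χ**2 - 9*χ/5 + 1): discriminant -19/25, complex-conjugate roots (9/10) + ((1/10)*sqrt(19))*i and (9/10) - ((1/10)*sqrt(19))*i; poles of order 1, moduli 1 and 1.
The radius of convergence is the smallest modulus among the singular points: 1.

The radius of convergence is 1.


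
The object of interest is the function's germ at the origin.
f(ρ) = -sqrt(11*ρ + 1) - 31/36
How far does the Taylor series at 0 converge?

Branch term (-1)*sqrt(1 - ρ/(-1/11)): its argument vanishes at ρ = -1/11, a square-root branch point, modulus 1/11.
The radius of convergence is the smallest modulus among the singular points: 1/11.

The radius of convergence is 1/11.


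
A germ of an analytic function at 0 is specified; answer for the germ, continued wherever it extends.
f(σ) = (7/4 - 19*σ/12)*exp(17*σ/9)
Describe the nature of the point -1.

There is no denominator, hence no pole anywhere.
The factor exp(17*σ/9) is entire.
So the germ continues analytically to -1.

The point is a regular point.


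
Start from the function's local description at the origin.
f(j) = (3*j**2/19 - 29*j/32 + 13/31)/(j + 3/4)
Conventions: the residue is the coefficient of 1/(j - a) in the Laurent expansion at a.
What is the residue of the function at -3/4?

The residue is 89555/75392.

At the order-1 pole -3/4 set g(j) = (j - (-3/4))*f(j) = 3*j**2/19 - 29*j/32 + 13/31.
Simple pole: residue = g(a) at a = -3/4, which is 89555/75392.


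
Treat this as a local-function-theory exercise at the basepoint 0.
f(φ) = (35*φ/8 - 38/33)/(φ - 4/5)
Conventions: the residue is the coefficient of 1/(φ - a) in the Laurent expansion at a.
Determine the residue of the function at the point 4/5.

At the order-1 pole 4/5 set g(φ) = (φ - (4/5))*f(φ) = 35*φ/8 - 38/33.
Simple pole: residue = g(a) at a = 4/5, which is 155/66.

The residue is 155/66.


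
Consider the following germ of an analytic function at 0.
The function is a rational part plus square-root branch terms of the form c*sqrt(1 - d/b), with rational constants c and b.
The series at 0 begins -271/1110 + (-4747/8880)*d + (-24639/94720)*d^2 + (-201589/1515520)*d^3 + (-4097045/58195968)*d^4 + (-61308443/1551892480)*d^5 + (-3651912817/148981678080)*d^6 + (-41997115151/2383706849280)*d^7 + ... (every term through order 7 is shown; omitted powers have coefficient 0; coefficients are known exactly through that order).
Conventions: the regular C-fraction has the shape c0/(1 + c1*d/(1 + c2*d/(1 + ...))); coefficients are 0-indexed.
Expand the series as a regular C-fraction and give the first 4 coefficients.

The regular C-fraction coefficients are [-271/1110, -4747/2168, 70104529/41165984, 185062377/26165008288].

Taylor coefficients (read off): a_0 = -271/1110, a_1 = -4747/8880, a_2 = -24639/94720, a_3 = -201589/1515520.
c0 = a_0 = -271/1110. Peel one level at a time: if S = 1 + c*d/S' with S'(0) = 1, then c is the d-coefficient of S and S' = c*d/(S - 1).
S_1 = c0/f = 1 + (-4747/2168)*d + (70104529/18800896)*d^2 + ...; c1 = -4747/2168.
S_2 = c1*d/(S_1 - 1) = 1 + (70104529/41165984)*d + (-277935009/23074825216)*d^2 + ...; c2 = 70104529/41165984.
S_3 = c2*d/(S_2 - 1) = 1 + (185062377/26165008288)*d + ...; c3 = 185062377/26165008288.


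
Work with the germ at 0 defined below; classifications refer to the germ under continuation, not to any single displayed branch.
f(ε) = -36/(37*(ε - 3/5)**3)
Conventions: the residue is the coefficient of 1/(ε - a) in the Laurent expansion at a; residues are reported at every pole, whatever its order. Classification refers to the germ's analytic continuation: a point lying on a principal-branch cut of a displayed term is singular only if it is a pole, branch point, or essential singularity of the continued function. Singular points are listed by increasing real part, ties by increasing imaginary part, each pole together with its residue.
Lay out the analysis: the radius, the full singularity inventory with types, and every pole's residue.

Denominator factor (ε - 3/5)^3: pole of order 3 at 3/5, modulus 3/5.
The radius of convergence is the smallest modulus among the singular points: 3/5.
At the order-3 pole 3/5 set g(ε) = (ε - (3/5))^3*f(ε) = -36/37.
Order-3 pole: residue = g''(a)/2; g''(3/5) = 0, so the residue is 0.

Radius of convergence at 0: 3/5.
At 3/5: a pole of order 3; residue 0.


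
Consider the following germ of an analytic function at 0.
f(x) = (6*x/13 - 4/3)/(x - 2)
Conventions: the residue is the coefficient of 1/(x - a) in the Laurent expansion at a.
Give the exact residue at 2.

The residue is -16/39.

At the order-1 pole 2 set g(x) = (x - (2))*f(x) = 6*x/13 - 4/3.
Simple pole: residue = g(a) at a = 2, which is -16/39.


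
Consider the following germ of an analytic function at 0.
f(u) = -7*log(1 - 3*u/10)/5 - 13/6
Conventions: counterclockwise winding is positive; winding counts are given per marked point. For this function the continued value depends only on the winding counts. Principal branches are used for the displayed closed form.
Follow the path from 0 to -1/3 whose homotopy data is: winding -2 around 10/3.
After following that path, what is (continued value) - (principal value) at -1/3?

The rational part is single-valued and drops out of the difference; each branch term changes only by its own monodromy.
(-7/5)*log(1 - u/(10/3)): each positive loop around 10/3 adds 2*pi*i to the log, so winding -2 contributes (-7/5)*(-2)*2*pi*i = (28/5)*pi*i.
Summing the contributions at u = -1/3 gives (28/5)*pi*i.

Continued minus principal equals (28/5)*pi*i.


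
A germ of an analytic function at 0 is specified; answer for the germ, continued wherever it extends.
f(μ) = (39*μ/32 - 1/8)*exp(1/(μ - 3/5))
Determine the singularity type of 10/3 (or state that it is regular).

There is no denominator, hence no pole anywhere.
The essential point of exp(1/(μ - (3/5))) is 3/5, not 10/3.
So the germ continues analytically to 10/3.

The point is a regular point.


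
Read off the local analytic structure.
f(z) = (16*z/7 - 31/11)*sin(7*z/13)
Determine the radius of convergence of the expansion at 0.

The radius of convergence is infinite.

The factor sin(7*z/13) is entire and contributes no finite singular point.
The polynomial part has no poles.
No finite singular points: the Taylor series at 0 converges everywhere.


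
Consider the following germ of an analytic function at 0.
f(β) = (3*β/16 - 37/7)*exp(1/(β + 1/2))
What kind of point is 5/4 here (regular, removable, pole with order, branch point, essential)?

The point is a regular point.

There is no denominator, hence no pole anywhere.
The essential point of exp(1/(β - (-1/2))) is -1/2, not 5/4.
So the germ continues analytically to 5/4.


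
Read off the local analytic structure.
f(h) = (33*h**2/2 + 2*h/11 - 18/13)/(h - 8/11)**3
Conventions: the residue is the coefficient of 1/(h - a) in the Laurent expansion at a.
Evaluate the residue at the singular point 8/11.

At the order-3 pole 8/11 set g(h) = (h - (8/11))^3*f(h) = 33*h**2/2 + 2*h/11 - 18/13.
Order-3 pole: residue = g''(a)/2; g''(8/11) = 33, so the residue is 33/2.

The residue is 33/2.


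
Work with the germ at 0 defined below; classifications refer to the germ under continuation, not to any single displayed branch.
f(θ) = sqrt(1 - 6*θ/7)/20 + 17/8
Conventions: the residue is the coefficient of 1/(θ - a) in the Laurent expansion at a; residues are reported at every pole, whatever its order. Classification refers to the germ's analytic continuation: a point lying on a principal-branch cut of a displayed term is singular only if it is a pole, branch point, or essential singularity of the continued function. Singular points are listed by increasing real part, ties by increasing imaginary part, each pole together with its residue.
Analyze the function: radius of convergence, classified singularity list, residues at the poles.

Branch term (1/20)*sqrt(1 - θ/(7/6)): its argument vanishes at θ = 7/6, a square-root branch point, modulus 7/6.
The radius of convergence is the smallest modulus among the singular points: 7/6.

Radius of convergence at 0: 7/6.
At 7/6: an algebraic (square-root) branch point.


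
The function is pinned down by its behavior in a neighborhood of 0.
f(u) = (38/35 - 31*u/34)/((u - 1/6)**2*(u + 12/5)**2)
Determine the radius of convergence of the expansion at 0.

The radius of convergence is 1/6.

Denominator factor (u + 12/5)^2: pole of order 2 at -12/5, modulus 12/5.
Denominator factor (u - 1/6)^2: pole of order 2 at 1/6, modulus 1/6.
The radius of convergence is the smallest modulus among the singular points: 1/6.


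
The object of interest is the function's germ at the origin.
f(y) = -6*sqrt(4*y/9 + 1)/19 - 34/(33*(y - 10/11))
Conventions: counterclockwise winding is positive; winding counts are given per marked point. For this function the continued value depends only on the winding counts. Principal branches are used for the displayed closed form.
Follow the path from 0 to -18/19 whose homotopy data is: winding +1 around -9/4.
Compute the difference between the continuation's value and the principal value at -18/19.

The rational part is single-valued and drops out of the difference; each branch term changes only by its own monodromy.
(-6/19)*sqrt(1 - y/(-9/4)): winding +1 is odd, the square root flips sign, contributing -2*(-6/19)*sqrt(1 - (-18/19)/(-9/4)) = -2*(-6/19)*sqrt(11/19) = (12/361)*sqrt(209).
Summing the contributions at y = -18/19 gives (12/361)*sqrt(209).

Continued minus principal equals (12/361)*sqrt(209).


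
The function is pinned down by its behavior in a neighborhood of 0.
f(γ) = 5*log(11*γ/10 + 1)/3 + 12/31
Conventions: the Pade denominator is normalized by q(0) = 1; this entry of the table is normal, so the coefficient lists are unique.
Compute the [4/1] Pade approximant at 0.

The Pade approximant has numerator coefficients [12/31, 10109/4650, 121/200, -1331/9000, 14641/360000]; denominator coefficients [1, 22/25].

Taylor coefficients needed (expand at 0): a_0 = 12/31, a_1 = 11/6, a_2 = -121/120, a_3 = 1331/1800, a_4 = -14641/24000, a_5 = 161051/300000.
Write the denominator as Q(γ) = 1 + q1*γ. Requiring Q*f - P = O(γ^6) with deg P <= 4 kills the coefficients of γ^5..γ^5 in Q*f:
  γ^5: a_5 + q1*a_4 = 0, i.e. 161051/300000 + (-14641/24000)*q1 = 0.
Solving this linear system: q1 = 22/25.
The numerator is Q*f truncated at degree 4: P0 = a_0 = 12/31; P1 = a_1 + q1*a_0 = 10109/4650; P2 = a_2 + q1*a_1 = 121/200; P3 = a_3 + q1*a_2 = -1331/9000; P4 = a_4 + q1*a_3 = 14641/360000.


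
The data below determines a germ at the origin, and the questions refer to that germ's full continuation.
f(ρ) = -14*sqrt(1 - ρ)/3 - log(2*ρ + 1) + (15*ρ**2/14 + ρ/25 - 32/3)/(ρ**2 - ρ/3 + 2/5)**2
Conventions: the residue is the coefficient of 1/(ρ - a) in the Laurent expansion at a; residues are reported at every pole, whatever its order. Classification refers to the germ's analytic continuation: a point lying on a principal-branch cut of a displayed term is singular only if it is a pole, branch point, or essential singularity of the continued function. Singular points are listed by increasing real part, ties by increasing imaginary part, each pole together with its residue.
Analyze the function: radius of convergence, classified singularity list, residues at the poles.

Radius of convergence at 0: 1/2.
At -1/2: a logarithmic branch point.
At (1/6) - ((1/30)*sqrt(335))*i: a pole of order 2; residue -((96687/157115)*sqrt(335))*i.
At (1/6) + ((1/30)*sqrt(335))*i: a pole of order 2; residue ((96687/157115)*sqrt(335))*i.
At 1: an algebraic (square-root) branch point.


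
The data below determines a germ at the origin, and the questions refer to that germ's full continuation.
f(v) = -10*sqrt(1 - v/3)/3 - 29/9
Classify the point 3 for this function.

The term (-10/3)*sqrt(1 - v/(3)) has argument 1 - 3/(3) = 0 at 3: a square-root (algebraic, two-sheeted) branch point; the remaining terms are analytic or single-valued there.

The point is an algebraic (square-root) branch point.


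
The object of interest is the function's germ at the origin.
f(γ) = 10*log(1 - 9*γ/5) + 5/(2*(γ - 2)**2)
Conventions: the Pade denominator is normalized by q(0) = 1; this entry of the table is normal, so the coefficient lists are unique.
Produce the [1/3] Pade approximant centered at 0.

Taylor coefficients needed (expand at 0): a_0 = 5/8, a_1 = -139/8, a_2 = -2517/160, a_3 = -7651/400, a_4 = -416779/16000.
Write the denominator as Q(γ) = 1 + q1*γ + q2*γ^2 + q3*γ^3. Requiring Q*f - P = O(γ^5) with deg P <= 1 kills the coefficients of γ^2..γ^4 in Q*f:
  γ^2: a_2 + q1*a_1 + q2*a_0 = 0, i.e. -2517/160 + (-139/8)*q1 + (5/8)*q2 = 0.
  γ^3: a_3 + q1*a_2 + q2*a_1 + q3*a_0 = 0, i.e. -7651/400 + (-2517/160)*q1 + (-139/8)*q2 + (5/8)*q3 = 0.
  γ^4: a_4 + q1*a_3 + q2*a_2 + q3*a_1 = 0, i.e. -416779/16000 + (-7651/400)*q1 + (-2517/160)*q2 + (-139/8)*q3 = 0.
Solving this linear system: q1 = -182104/198915, q2 = -1116013/3978300, q3 = -4722109/19891500.
The numerator is Q*f truncated at degree 1: P0 = a_0 = 5/8; P1 = a_1 + q1*a_0 = -5711941/318264.

The Pade approximant has numerator coefficients [5/8, -5711941/318264]; denominator coefficients [1, -182104/198915, -1116013/3978300, -4722109/19891500].


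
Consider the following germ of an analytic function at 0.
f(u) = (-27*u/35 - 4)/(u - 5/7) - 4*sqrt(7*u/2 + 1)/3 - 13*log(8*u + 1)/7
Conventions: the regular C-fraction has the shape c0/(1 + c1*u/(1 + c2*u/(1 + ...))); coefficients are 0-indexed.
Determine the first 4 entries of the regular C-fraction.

The regular C-fraction coefficients are [64/15, 2171/1120, 1310037/187040, -46914777945/7584240872].

Taylor coefficients (expand at 0): a_0 = 64/15, a_1 = -4342/525, a_2 = 1553123/21000, a_3 = -127277681/420000.
c0 = a_0 = 64/15. Peel one level at a time: if S = 1 + c*u/S' with S'(0) = 1, then c is the u-coefficient of S and S' = c*u/(S - 1).
S_1 = c0/f = 1 + (2171/1120)*u + (-17030481/1254400)*u^2 + ...; c1 = 2171/1120.
S_2 = c1*u/(S_1 - 1) = 1 + (1310037/187040)*u + (4021266681/92814592)*u^2 + ...; c2 = 1310037/187040.
S_3 = c2*u/(S_2 - 1) = 1 + (-46914777945/7584240872)*u + ...; c3 = -46914777945/7584240872.


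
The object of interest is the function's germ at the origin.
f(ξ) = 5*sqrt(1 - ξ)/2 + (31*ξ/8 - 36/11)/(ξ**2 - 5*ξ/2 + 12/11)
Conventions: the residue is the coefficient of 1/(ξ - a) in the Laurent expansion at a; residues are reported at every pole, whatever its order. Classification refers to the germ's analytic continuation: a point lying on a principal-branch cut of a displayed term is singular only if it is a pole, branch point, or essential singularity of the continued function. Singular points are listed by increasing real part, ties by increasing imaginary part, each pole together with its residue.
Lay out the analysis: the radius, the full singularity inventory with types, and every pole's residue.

Radius of convergence at 0: 5/4 - (1/44)*sqrt(913).
At 5/4 - (1/44)*sqrt(913): a pole of order 1; residue 31/16 - (553/14608)*sqrt(913).
At 1: an algebraic (square-root) branch point.
At 5/4 + (1/44)*sqrt(913): a pole of order 1; residue 31/16 + (553/14608)*sqrt(913).


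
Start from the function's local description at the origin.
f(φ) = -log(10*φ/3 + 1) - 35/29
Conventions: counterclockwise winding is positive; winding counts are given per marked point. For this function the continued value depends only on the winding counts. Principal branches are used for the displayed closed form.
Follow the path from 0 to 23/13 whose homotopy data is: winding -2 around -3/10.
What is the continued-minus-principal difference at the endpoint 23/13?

Continued minus principal equals (4)*pi*i.

The rational part is single-valued and drops out of the difference; each branch term changes only by its own monodromy.
(-1)*log(1 - φ/(-3/10)): each positive loop around -3/10 adds 2*pi*i to the log, so winding -2 contributes (-1)*(-2)*2*pi*i = (4)*pi*i.
Summing the contributions at φ = 23/13 gives (4)*pi*i.


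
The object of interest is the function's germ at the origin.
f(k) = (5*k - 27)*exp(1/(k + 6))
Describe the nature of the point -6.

The exponent 1/(k - (-6)) has a pole at -6, so exp(1/(k - (-6))) takes every nonzero value near it: an essential singularity (not a pole of any order).

The point is an essential singularity.


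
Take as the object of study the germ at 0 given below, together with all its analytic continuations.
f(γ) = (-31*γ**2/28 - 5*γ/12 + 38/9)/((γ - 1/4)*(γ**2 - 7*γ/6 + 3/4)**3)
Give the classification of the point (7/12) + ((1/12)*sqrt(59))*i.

The point is a pole of order 3.

The denominator factor γ**2 - 7*γ/6 + 3/4 vanishes at (7/12) + ((1/12)*sqrt(59))*i and appears to the power 3; the numerator there equals (8177/2016) - ((41/288)*sqrt(59))*i, nonzero, and no other factor vanishes.
Hence a pole whose order is the multiplicity, 3.


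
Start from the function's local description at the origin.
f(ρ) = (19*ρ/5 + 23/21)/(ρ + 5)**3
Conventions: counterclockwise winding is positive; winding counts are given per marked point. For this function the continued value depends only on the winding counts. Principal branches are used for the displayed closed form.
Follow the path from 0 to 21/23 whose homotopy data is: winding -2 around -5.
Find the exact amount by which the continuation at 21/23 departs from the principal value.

The function is rational, hence single-valued: continuing it around any pole returns the same value, so the difference is 0.

Continued minus principal equals 0.


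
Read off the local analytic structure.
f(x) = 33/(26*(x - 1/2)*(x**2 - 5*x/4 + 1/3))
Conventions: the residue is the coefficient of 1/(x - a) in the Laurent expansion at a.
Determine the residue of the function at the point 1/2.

The residue is -396/13.

At the order-1 pole 1/2 set g(x) = (x - (1/2))*f(x) = 33/(26*(x**2 - 5*x/4 + 1/3)).
Simple pole: residue = g(a) at a = 1/2, which is -396/13.


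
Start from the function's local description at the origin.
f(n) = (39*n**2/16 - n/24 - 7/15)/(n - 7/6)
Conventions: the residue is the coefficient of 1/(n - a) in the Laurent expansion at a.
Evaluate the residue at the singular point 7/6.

The residue is 8071/2880.

At the order-1 pole 7/6 set g(n) = (n - (7/6))*f(n) = 39*n**2/16 - n/24 - 7/15.
Simple pole: residue = g(a) at a = 7/6, which is 8071/2880.


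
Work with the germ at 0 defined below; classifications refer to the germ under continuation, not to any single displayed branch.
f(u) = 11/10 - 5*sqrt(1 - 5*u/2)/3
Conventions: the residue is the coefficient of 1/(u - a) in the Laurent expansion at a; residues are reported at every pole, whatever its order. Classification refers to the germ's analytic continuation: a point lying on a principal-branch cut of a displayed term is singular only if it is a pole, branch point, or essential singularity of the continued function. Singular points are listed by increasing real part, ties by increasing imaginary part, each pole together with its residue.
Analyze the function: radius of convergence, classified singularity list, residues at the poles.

Radius of convergence at 0: 2/5.
At 2/5: an algebraic (square-root) branch point.

Branch term (-5/3)*sqrt(1 - u/(2/5)): its argument vanishes at u = 2/5, a square-root branch point, modulus 2/5.
The radius of convergence is the smallest modulus among the singular points: 2/5.


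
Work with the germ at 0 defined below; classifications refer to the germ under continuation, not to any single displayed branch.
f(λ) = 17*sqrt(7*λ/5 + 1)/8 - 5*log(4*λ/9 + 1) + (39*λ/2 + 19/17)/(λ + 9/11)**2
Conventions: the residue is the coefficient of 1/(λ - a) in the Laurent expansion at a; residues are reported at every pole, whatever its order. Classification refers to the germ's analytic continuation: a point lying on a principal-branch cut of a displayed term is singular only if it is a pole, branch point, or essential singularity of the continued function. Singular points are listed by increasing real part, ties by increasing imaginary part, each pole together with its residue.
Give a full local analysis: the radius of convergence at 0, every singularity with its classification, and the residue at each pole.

Denominator factor (λ + 9/11)^2: pole of order 2 at -9/11, modulus 9/11.
Branch term (-5)*log(1 - λ/(-9/4)): its argument vanishes at λ = -9/4, a logarithmic branch point, modulus 9/4.
Branch term (17/8)*sqrt(1 - λ/(-5/7)): its argument vanishes at λ = -5/7, a square-root branch point, modulus 5/7.
The radius of convergence is the smallest modulus among the singular points: 5/7.
The branch terms are analytic at -9/11 and contribute nothing to the residue; only the rational part matters.
At the order-2 pole -9/11 set g(λ) = (λ - (-9/11))^2*(rational part) = 39*λ/2 + 19/17.
Order-2 pole: residue = g'(a); g'(-9/11) = 39/2, so the residue is 39/2.
List the singular points by increasing real part (a conjugate pair: the negative imaginary part first).

Radius of convergence at 0: 5/7.
At -9/4: a logarithmic branch point.
At -9/11: a pole of order 2; residue 39/2.
At -5/7: an algebraic (square-root) branch point.


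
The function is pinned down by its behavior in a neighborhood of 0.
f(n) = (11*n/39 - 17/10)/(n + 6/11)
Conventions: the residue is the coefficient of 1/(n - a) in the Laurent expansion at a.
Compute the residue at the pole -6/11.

At the order-1 pole -6/11 set g(n) = (n - (-6/11))*f(n) = 11*n/39 - 17/10.
Simple pole: residue = g(a) at a = -6/11, which is -241/130.

The residue is -241/130.


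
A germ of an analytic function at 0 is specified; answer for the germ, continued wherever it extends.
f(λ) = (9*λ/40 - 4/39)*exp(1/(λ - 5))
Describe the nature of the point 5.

The point is an essential singularity.

The exponent 1/(λ - (5)) has a pole at 5, so exp(1/(λ - (5))) takes every nonzero value near it: an essential singularity (not a pole of any order).


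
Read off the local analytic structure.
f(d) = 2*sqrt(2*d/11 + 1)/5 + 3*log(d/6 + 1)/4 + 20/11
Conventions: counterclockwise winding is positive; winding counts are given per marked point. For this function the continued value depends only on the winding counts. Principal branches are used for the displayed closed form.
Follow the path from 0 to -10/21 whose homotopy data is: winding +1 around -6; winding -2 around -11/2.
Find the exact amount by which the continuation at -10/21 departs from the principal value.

The rational part is single-valued and drops out of the difference; each branch term changes only by its own monodromy.
(2/5)*sqrt(1 - d/(-11/2)): winding -2 is even, the square root returns to the same sheet, contribution 0.
(3/4)*log(1 - d/(-6)): each positive loop around -6 adds 2*pi*i to the log, so winding +1 contributes (3/4)*(1)*2*pi*i = (3/2)*pi*i.
Summing the contributions at d = -10/21 gives (3/2)*pi*i.

Continued minus principal equals (3/2)*pi*i.


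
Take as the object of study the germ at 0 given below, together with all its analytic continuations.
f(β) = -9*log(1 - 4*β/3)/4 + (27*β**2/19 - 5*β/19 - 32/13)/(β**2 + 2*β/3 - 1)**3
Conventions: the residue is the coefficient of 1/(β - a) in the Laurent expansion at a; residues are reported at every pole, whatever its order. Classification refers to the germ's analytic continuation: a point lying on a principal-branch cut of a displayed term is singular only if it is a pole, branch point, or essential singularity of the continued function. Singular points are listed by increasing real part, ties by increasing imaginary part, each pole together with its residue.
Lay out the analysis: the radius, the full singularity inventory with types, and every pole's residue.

Radius of convergence at 0: -1/3 + (1/3)*sqrt(10).
At -1/3 - (1/3)*sqrt(10): a pole of order 3; residue (30861/247000)*sqrt(10).
At -1/3 + (1/3)*sqrt(10): a pole of order 3; residue -(30861/247000)*sqrt(10).
At 3/4: a logarithmic branch point.
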